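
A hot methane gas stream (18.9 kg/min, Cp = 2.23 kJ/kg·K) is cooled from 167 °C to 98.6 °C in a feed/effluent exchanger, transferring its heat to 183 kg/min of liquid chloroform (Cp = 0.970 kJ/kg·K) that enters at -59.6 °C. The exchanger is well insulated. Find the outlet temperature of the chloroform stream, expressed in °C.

T_c,out = -43.4 °C

Heat released by hot stream: Q = 18.9 × 2.23 × (167 − 98.6) = 2882.9 kJ/min
Energy balance on cold side (adiabatic exchanger): Q = ṁ_c·Cp_c·(T_c,out − T_c,in)
T_c,out = -59.6 + 2882.9/(183 × 0.970) = -43.359 °C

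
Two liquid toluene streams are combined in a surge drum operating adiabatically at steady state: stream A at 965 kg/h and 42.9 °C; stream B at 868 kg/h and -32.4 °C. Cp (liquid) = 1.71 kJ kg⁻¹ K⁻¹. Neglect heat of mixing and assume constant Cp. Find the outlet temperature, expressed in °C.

T_out = 7.24 °C

Adiabatic, steady state ⇒ Σ ṁᵢCp,ᵢ(T_out − Tᵢ) = 0
Σ ṁᵢCp,ᵢTᵢ = 965×1.71×42.9 + 868×1.71×-32.4 = 22701
Σ ṁᵢCp,ᵢ = 965×1.71 + 868×1.71 = 3134.4
T_out = 22701 / 3134.4 = 7.2424 °C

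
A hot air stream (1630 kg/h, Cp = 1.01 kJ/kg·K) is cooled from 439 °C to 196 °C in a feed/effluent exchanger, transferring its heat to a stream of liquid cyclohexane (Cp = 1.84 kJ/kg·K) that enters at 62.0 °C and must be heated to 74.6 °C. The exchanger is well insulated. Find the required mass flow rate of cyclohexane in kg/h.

ṁ_c = 17300 kg/h

Heat released by hot stream: Q = 1630 × 1.01 × (439 − 196) = 400050 kJ/h
Energy balance on cold side (adiabatic exchanger): Q = ṁ_c·Cp_c·(T_c,out − T_c,in)
ṁ_c = 400050 / [1.84 × (74.6 − 62.0)] = 17255 kg/h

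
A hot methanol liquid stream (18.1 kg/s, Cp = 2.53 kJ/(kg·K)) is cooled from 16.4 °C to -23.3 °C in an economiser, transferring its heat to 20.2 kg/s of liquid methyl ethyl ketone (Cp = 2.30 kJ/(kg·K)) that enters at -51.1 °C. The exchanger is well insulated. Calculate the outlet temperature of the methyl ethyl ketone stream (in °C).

Heat released by hot stream: Q = 18.1 × 2.53 × (16.4 − -23.3) = 1818 kJ/s
Energy balance on cold side (adiabatic exchanger): Q = ṁ_c·Cp_c·(T_c,out − T_c,in)
T_c,out = -51.1 + 1818/(20.2 × 2.30) = -11.97 °C

T_c,out = -12.0 °C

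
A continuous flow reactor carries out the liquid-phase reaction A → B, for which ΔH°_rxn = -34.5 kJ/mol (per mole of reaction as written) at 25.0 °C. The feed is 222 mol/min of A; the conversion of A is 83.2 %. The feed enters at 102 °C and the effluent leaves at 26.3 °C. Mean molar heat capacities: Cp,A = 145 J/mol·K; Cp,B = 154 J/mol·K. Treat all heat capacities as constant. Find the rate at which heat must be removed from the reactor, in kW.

Q_out = 147 kW

Extent of reaction ξ = 0.832 × 222 = 184.7 mol/min
Reaction term: ξ·ΔH°_rxn = 184.7 × -34.5 = -6372.3 kJ/min
Sensible, feed 102→25 °C: -2478.6 kJ/min
Outlet flows (mol/min): A 37.296, B 184.7
Sensible, products 25→26.3 °C: 44.008 kJ/min
Q = ΔH = -8806.9 kJ/min = -146.78 kW
Heat removed = 146.78 kW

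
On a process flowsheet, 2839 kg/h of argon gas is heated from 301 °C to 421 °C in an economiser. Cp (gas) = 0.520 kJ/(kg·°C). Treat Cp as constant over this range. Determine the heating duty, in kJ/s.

Q = 49.2 kJ/s

Q = ṁ·Cp·ΔT = 2839 × 0.520 × (421 − 301) = 177150 kJ/h
Converting: 177150 / 3600 s = 49.209 kW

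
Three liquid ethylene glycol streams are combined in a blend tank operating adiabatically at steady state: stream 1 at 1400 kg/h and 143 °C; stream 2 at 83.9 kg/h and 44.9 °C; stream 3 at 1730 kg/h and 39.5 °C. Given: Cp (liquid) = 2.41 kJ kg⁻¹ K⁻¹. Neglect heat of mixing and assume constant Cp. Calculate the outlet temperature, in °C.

No heat crosses the boundary, so H_out = H_in.
Σ ṁᵢCp,ᵢTᵢ = 1400×2.41×143 + 83.9×2.41×44.9 + 1730×2.41×39.5 = 656250
Σ ṁᵢCp,ᵢ = 1400×2.41 + 83.9×2.41 + 1730×2.41 = 7745.5
T_out = 656250 / 7745.5 = 84.726 °C

T_out = 84.7 °C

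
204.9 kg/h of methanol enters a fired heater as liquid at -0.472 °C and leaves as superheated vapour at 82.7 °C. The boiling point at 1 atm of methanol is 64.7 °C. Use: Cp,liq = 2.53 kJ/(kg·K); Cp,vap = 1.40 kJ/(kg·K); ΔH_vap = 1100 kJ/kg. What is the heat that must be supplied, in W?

liquid -0.472→64.7 °C: 164.89 kJ/kg
vaporisation at 64.7 °C: 1100 kJ/kg
vapour 64.7→82.7 °C: 25.2 kJ/kg
Δh = 164.89 + 1100 + 25.2 = 1290.1 kJ/kg
Q = ṁ·Δh = 204.9 kg/h × 1290.1 kJ/kg = 264340 kJ/h
|Q| = 73.427 kW = 73427 W

Q = 73400 W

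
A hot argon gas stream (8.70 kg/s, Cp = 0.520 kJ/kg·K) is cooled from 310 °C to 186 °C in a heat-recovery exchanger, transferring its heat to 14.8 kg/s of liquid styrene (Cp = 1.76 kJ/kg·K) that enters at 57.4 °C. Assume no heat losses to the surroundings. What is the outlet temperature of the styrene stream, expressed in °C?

T_c,out = 78.9 °C

Heat released by hot stream: Q = 8.70 × 0.520 × (310 − 186) = 560.98 kJ/s
Energy balance on cold side (adiabatic exchanger): Q = ṁ_c·Cp_c·(T_c,out − T_c,in)
T_c,out = 57.4 + 560.98/(14.8 × 1.76) = 78.936 °C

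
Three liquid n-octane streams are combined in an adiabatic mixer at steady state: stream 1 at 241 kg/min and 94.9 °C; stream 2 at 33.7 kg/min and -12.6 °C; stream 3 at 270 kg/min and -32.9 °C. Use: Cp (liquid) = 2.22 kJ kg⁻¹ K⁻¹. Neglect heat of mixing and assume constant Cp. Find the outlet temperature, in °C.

Adiabatic, steady state ⇒ Σ ṁᵢCp,ᵢ(T_out − Tᵢ) = 0
Σ ṁᵢCp,ᵢTᵢ = 241×2.22×94.9 + 33.7×2.22×-12.6 + 270×2.22×-32.9 = 30110
Σ ṁᵢCp,ᵢ = 241×2.22 + 33.7×2.22 + 270×2.22 = 1209.2
T_out = 30110 / 1209.2 = 24.9 °C

T_out = 24.9 °C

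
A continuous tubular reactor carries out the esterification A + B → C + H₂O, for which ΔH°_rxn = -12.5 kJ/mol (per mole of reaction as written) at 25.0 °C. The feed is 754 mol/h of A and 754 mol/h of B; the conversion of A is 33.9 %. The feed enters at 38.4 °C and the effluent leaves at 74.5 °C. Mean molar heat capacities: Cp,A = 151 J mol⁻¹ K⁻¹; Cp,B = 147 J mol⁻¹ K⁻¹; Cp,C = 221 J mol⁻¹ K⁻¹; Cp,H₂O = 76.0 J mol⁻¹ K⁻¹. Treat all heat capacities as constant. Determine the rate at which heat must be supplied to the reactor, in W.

Q_in = 1360 W

Extent of reaction ξ = 0.339 × 754 = 255.61 mol/h
Reaction term: ξ·ΔH°_rxn = 255.61 × -12.5 = -3195.1 kJ/h
Sensible, feed 38.4→25 °C: -3010.9 kJ/h
Outlet flows (mol/h): A 498.39, B 498.39, C 255.61, H₂O 255.61
Sensible, products 25→74.5 °C: 11110 kJ/h
Q = ΔH = 4903.7 kJ/h = 1.3621 kW
Heat supplied = 1362.1 W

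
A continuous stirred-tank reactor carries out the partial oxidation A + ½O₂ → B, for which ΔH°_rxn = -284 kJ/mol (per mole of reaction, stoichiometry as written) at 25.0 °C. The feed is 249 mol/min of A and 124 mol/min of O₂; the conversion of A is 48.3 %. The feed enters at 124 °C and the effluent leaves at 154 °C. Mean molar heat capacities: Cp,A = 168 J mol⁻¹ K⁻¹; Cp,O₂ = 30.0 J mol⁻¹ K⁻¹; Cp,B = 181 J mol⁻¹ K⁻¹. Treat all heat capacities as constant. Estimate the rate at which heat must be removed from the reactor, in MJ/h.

Q_out = 1970 MJ/h

Extent of reaction ξ = 0.483 × 249 = 120.27 mol/min
Reaction term: ξ·ΔH°_rxn = 120.27 × -284 = -34156 kJ/min
Sensible, feed 124→25 °C: -4509.6 kJ/min
Outlet flows (mol/min): A 128.73, O₂ 63.867, B 120.27
Sensible, products 25→154 °C: 5845.2 kJ/min
Q = ΔH = -32820 kJ/min = -547 kW
Heat removed = 1969.2 MJ/h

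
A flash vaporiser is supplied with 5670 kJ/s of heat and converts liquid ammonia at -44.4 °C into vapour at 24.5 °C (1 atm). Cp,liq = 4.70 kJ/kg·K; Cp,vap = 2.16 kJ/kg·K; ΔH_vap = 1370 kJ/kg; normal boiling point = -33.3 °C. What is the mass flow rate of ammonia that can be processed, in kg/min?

Δh = 4.70×(-33.3−-44.4) + 1370 + 2.16×(24.5−-33.3) = 1547 kJ/kg
Q = 5670 kJ/s = 5670 kJ/s = 340200 kJ/min
ṁ = Q/Δh = 340200 / 1547 = 219.91 kg/min

ṁ = 220 kg/min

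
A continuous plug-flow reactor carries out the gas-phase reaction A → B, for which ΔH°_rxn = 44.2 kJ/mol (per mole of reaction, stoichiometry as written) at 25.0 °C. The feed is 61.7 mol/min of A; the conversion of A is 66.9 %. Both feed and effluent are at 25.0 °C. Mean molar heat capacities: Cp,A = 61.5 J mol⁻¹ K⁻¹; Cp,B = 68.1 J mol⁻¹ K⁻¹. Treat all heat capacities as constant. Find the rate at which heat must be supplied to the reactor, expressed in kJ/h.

Extent of reaction ξ = 0.669 × 61.7 = 41.277 mol/min
Reaction term: ξ·ΔH°_rxn = 41.277 × 44.2 = 1824.5 kJ/min
Q = ΔH = 1824.5 kJ/min = 30.408 kW
Heat supplied = 109470 kJ/h

Q_in = 109000 kJ/h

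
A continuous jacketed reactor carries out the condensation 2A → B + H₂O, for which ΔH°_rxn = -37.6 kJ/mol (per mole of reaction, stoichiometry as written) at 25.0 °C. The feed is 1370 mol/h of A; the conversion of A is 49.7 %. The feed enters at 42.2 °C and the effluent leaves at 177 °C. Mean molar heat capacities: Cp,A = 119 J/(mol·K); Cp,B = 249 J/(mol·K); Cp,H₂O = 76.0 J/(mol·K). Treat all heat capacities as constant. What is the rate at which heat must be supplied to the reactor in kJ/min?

Extent of reaction ξ = 0.497 × 1370 / 2 = 340.44 mol/h
Reaction term: ξ·ΔH°_rxn = 340.44 × -37.6 = -12801 kJ/h
Sensible, feed 42.2→25 °C: -2804.1 kJ/h
Outlet flows (mol/h): A 689.11, B 340.44, H₂O 340.44
Sensible, products 25→177 °C: 29283 kJ/h
Q = ΔH = 13678 kJ/h = 3.7994 kW
Heat supplied = 227.96 kJ/min

Q_in = 228 kJ/min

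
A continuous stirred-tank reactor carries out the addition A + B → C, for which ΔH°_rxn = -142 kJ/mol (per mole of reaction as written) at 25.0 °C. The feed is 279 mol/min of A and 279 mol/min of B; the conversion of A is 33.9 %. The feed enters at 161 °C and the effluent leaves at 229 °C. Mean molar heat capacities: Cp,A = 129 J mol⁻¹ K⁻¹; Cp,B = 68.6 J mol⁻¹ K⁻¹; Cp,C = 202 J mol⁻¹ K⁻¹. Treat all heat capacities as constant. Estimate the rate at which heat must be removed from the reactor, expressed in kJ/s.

Extent of reaction ξ = 0.339 × 279 = 94.581 mol/min
Reaction term: ξ·ΔH°_rxn = 94.581 × -142 = -13431 kJ/min
Sensible, feed 161→25 °C: -7497.7 kJ/min
Outlet flows (mol/min): A 184.42, B 184.42, C 94.581
Sensible, products 25→229 °C: 11331 kJ/min
Q = ΔH = -9596.7 kJ/min = -159.95 kW
Heat removed = 159.95 kJ/s

Q_out = 160 kJ/s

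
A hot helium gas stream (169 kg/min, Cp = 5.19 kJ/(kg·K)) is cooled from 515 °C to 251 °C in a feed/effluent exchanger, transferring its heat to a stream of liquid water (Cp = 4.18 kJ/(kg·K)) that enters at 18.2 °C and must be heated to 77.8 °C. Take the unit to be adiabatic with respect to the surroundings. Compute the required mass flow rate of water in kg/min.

Heat released by hot stream: Q = 169 × 5.19 × (515 − 251) = 231560 kJ/min
Energy balance on cold side (adiabatic exchanger): Q = ṁ_c·Cp_c·(T_c,out − T_c,in)
ṁ_c = 231560 / [4.18 × (77.8 − 18.2)] = 929.47 kg/min

ṁ_c = 929 kg/min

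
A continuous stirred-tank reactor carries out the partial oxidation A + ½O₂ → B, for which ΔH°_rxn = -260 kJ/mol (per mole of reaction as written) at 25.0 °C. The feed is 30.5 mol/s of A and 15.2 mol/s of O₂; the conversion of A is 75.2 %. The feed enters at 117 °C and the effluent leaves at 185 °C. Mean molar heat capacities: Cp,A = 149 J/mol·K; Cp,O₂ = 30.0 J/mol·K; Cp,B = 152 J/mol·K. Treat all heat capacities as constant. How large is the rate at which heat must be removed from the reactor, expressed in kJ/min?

Q_out = 340000 kJ/min

Extent of reaction ξ = 0.752 × 30.5 = 22.936 mol/s
Reaction term: ξ·ΔH°_rxn = 22.936 × -260 = -5963.4 kJ/s
Sensible, feed 117→25 °C: -460.05 kJ/s
Outlet flows (mol/s): A 7.564, O₂ 3.732, B 22.936
Sensible, products 25→185 °C: 756.04 kJ/s
Q = ΔH = -5667.4 kJ/s = -5667.4 kW
Heat removed = 340040 kJ/min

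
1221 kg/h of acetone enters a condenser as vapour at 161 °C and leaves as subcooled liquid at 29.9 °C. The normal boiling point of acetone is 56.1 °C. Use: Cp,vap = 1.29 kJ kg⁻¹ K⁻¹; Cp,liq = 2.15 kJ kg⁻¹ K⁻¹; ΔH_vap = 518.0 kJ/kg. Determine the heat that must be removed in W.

Q_c = 241000 W

vapour 161→56.1 °C: -135.32 kJ/kg
condensation at 56.1 °C: -518 kJ/kg
liquid 56.1→29.9 °C: -56.33 kJ/kg
Δh = -135.32 + -518 + -56.33 = -709.65 kJ/kg
Q = ṁ·Δh = 1221 kg/h × -709.65 kJ/kg = -866480 kJ/h
|Q| = 240.69 kW = 240690 W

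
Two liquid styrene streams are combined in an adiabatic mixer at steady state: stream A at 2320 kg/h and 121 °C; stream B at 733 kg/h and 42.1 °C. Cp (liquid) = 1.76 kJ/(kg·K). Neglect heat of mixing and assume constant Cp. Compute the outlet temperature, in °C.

No heat crosses the boundary, so H_out = H_in.
T_out = Σ ṁᵢCp,ᵢTᵢ / Σ ṁᵢCp,ᵢ
      = 548380 / 5373.3 = 102.06 °C

T_out = 102 °C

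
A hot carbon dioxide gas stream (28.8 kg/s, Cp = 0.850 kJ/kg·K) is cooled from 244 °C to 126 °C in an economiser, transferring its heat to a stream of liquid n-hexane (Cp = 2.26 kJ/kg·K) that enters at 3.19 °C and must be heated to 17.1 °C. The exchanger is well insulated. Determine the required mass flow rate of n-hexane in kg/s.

Heat released by hot stream: Q = 28.8 × 0.850 × (244 − 126) = 2888.6 kJ/s
Energy balance on cold side (adiabatic exchanger): Q = ṁ_c·Cp_c·(T_c,out − T_c,in)
ṁ_c = 2888.6 / [2.26 × (17.1 − 3.19)] = 91.888 kg/s

ṁ_c = 91.9 kg/s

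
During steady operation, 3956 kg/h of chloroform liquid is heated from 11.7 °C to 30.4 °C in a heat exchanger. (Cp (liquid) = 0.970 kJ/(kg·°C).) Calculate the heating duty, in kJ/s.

Q = 19.9 kJ/s

Q = ṁ·Cp·ΔT = 3956 × 0.970 × (30.4 − 11.7) = 71758 kJ/h
Converting: 71758 / 3600 s = 19.933 kW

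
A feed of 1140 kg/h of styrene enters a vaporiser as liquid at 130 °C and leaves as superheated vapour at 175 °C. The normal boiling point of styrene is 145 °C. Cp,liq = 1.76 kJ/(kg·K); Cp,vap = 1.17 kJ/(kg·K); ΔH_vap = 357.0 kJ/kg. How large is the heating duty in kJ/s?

liquid 130→145 °C: 26.4 kJ/kg
vaporisation at 145 °C: 357 kJ/kg
vapour 145→175 °C: 35.1 kJ/kg
Δh = 26.4 + 357 + 35.1 = 418.5 kJ/kg
Q = ṁ·Δh = 1140 kg/h × 418.5 kJ/kg = 477090 kJ/h
|Q| = 132.53 kW

Q = 133 kJ/s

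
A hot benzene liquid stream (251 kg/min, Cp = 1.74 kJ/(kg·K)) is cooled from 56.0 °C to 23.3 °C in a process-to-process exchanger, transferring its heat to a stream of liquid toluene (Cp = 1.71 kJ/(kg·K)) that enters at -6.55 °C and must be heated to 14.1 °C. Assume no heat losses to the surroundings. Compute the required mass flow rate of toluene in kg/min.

Heat released by hot stream: Q = 251 × 1.74 × (56.0 − 23.3) = 14281 kJ/min
Energy balance on cold side (adiabatic exchanger): Q = ṁ_c·Cp_c·(T_c,out − T_c,in)
ṁ_c = 14281 / [1.71 × (14.1 − -6.55)] = 404.44 kg/min

ṁ_c = 404 kg/min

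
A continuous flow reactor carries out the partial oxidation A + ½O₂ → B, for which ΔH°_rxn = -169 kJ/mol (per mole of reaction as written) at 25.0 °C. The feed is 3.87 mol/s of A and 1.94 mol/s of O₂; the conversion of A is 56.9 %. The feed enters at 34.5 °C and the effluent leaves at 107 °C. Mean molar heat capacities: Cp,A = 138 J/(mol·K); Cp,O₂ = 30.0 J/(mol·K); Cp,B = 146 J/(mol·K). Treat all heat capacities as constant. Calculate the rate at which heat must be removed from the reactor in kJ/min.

Extent of reaction ξ = 0.569 × 3.87 = 2.202 mol/s
Reaction term: ξ·ΔH°_rxn = 2.202 × -169 = -372.14 kJ/s
Sensible, feed 34.5→25 °C: -5.6265 kJ/s
Outlet flows (mol/s): A 1.668, O₂ 0.83899, B 2.202
Sensible, products 25→107 °C: 47.301 kJ/s
Q = ΔH = -330.47 kJ/s = -330.47 kW
Heat removed = 19828 kJ/min

Q_out = 19800 kJ/min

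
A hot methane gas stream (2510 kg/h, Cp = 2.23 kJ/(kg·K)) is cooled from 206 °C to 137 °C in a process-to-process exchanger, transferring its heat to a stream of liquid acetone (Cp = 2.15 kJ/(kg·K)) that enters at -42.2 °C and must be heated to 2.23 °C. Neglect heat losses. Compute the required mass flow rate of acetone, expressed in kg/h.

ṁ_c = 4040 kg/h

Heat released by hot stream: Q = 2510 × 2.23 × (206 − 137) = 386210 kJ/h
Energy balance on cold side (adiabatic exchanger): Q = ṁ_c·Cp_c·(T_c,out − T_c,in)
ṁ_c = 386210 / [2.15 × (2.23 − -42.2)] = 4043.1 kg/h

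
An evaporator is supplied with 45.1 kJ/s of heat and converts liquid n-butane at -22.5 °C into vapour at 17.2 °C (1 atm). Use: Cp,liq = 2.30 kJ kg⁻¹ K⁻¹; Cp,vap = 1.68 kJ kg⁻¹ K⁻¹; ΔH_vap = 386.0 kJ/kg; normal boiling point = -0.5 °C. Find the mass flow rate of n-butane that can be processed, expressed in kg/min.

ṁ = 5.80 kg/min

Δh = 2.30×(-0.5−-22.5) + 386.0 + 1.68×(17.2−-0.5) = 466.34 kJ/kg
Q = 45.1 kJ/s = 45.1 kJ/s = 2706 kJ/min
ṁ = Q/Δh = 2706 / 466.34 = 5.8027 kg/min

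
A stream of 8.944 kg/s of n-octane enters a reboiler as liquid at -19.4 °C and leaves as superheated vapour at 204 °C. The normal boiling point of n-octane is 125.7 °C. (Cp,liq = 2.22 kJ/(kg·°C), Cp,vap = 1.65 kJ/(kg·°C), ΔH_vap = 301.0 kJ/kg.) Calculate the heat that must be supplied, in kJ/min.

liquid -19.4→125.7 °C: 322.12 kJ/kg
vaporisation at 125.7 °C: 301 kJ/kg
vapour 125.7→204 °C: 129.19 kJ/kg
Δh = 322.12 + 301 + 129.19 = 752.32 kJ/kg
Q = ṁ·Δh = 8.944 kg/s × 752.32 kJ/kg = 6728.7 kJ/s
|Q| = 6728.7 kW = 403720 kJ/min

Q = 404000 kJ/min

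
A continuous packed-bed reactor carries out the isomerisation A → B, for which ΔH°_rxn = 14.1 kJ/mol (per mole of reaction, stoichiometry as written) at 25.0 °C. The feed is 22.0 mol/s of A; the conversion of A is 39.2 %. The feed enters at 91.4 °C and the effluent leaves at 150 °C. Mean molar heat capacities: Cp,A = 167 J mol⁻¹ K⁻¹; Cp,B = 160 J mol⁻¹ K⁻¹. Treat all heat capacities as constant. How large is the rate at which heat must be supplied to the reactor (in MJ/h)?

Extent of reaction ξ = 0.392 × 22.0 = 8.624 mol/s
Reaction term: ξ·ΔH°_rxn = 8.624 × 14.1 = 121.6 kJ/s
Sensible, feed 91.4→25 °C: -243.95 kJ/s
Outlet flows (mol/s): A 13.376, B 8.624
Sensible, products 25→150 °C: 451.7 kJ/s
Q = ΔH = 329.35 kJ/s = 329.35 kW
Heat supplied = 1185.7 MJ/h

Q_in = 1190 MJ/h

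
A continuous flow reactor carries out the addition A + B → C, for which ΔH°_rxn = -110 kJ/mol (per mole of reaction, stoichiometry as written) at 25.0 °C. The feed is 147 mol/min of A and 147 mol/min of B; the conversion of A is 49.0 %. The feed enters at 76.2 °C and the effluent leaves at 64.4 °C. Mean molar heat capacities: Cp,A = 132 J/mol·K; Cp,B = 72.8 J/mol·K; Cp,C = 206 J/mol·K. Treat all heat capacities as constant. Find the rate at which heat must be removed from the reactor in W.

Extent of reaction ξ = 0.490 × 147 = 72.03 mol/min
Reaction term: ξ·ΔH°_rxn = 72.03 × -110 = -7923.3 kJ/min
Sensible, feed 76.2→25 °C: -1541.4 kJ/min
Outlet flows (mol/min): A 74.97, B 74.97, C 72.03
Sensible, products 25→64.4 °C: 1189.6 kJ/min
Q = ΔH = -8275.1 kJ/min = -137.92 kW
Heat removed = 137920 W

Q_out = 138000 W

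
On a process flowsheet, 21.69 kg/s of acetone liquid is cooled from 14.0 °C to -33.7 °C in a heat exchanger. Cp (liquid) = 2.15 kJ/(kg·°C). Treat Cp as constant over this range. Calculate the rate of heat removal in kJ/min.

Q = ṁ·Cp·ΔT = 21.69 × 2.15 × (-33.7 − 14.0) = -2224.4 kJ/s
Cooling duty = 133470 kJ/min

Q_c = 133000 kJ/min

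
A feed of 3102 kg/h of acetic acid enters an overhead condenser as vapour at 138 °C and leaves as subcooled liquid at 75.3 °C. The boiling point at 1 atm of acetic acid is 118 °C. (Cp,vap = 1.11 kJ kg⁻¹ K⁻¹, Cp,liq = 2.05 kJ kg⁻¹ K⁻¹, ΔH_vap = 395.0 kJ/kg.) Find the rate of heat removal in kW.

Q_c = 435 kW

vapour 138→118 °C: -22.2 kJ/kg
condensation at 118 °C: -395 kJ/kg
liquid 118→75.3 °C: -87.535 kJ/kg
Δh = -22.2 + -395 + -87.535 = -504.74 kJ/kg
Q = ṁ·Δh = 3102 kg/h × -504.74 kJ/kg = -1.5657e+06 kJ/h
|Q| = 434.91 kW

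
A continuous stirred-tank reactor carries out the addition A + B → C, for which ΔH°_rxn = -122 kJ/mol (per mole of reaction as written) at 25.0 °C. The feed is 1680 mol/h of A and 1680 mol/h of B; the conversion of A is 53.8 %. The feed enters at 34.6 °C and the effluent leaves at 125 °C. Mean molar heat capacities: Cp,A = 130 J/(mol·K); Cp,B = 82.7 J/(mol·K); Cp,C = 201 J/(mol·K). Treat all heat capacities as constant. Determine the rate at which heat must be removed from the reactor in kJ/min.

Q_out = 1320 kJ/min

Extent of reaction ξ = 0.538 × 1680 = 903.84 mol/h
Reaction term: ξ·ΔH°_rxn = 903.84 × -122 = -110270 kJ/h
Sensible, feed 34.6→25 °C: -3430.4 kJ/h
Outlet flows (mol/h): A 776.16, B 776.16, C 903.84
Sensible, products 25→125 °C: 34676 kJ/h
Q = ΔH = -79023 kJ/h = -21.951 kW
Heat removed = 1317 kJ/min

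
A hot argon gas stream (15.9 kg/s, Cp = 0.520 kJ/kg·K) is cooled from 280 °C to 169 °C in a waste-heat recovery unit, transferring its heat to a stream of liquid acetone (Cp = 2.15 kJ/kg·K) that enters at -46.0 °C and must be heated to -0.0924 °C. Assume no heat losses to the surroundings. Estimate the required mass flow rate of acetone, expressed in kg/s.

ṁ_c = 9.30 kg/s

Heat released by hot stream: Q = 15.9 × 0.520 × (280 − 169) = 917.75 kJ/s
Energy balance on cold side (adiabatic exchanger): Q = ṁ_c·Cp_c·(T_c,out − T_c,in)
ṁ_c = 917.75 / [2.15 × (-0.0924 − -46.0)] = 9.2982 kg/s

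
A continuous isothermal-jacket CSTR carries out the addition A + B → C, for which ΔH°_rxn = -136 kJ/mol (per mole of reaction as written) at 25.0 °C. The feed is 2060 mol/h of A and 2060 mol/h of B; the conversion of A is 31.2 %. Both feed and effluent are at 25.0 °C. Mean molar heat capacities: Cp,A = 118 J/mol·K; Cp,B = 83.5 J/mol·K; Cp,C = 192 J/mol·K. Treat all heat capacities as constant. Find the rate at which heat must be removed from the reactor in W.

Q_out = 24300 W

Extent of reaction ξ = 0.312 × 2060 = 642.72 mol/h
Reaction term: ξ·ΔH°_rxn = 642.72 × -136 = -87410 kJ/h
Q = ΔH = -87410 kJ/h = -24.281 kW
Heat removed = 24281 W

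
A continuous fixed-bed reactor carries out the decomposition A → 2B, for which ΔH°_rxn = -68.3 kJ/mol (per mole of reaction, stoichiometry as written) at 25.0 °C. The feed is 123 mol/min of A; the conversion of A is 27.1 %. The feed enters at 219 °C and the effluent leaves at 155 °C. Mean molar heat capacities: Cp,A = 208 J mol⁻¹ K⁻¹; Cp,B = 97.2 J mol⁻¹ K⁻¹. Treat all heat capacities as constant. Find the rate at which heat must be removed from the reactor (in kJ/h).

Q_out = 238000 kJ/h

Extent of reaction ξ = 0.271 × 123 = 33.333 mol/min
Reaction term: ξ·ΔH°_rxn = 33.333 × -68.3 = -2276.6 kJ/min
Sensible, feed 219→25 °C: -4963.3 kJ/min
Outlet flows (mol/min): A 89.667, B 66.666
Sensible, products 25→155 °C: 3267 kJ/min
Q = ΔH = -3973 kJ/min = -66.216 kW
Heat removed = 238380 kJ/h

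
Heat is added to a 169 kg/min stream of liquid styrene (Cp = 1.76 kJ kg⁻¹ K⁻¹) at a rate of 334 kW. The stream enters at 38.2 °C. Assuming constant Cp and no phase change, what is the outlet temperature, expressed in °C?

Q = 334 kW = 20040 kJ/min
ΔT = Q/(ṁ·Cp) = 20040/(169×1.76) = 67.375 K
T_out = 38.2 + 67.375 = 105.57 °C

T_out = 106 °C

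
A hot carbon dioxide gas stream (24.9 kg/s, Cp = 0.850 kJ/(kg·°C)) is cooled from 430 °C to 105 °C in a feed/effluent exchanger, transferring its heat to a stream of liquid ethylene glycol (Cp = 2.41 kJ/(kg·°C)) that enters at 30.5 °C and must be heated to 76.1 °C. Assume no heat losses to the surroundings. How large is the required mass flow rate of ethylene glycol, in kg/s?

ṁ_c = 62.6 kg/s

Heat released by hot stream: Q = 24.9 × 0.850 × (430 − 105) = 6878.6 kJ/s
Energy balance on cold side (adiabatic exchanger): Q = ṁ_c·Cp_c·(T_c,out − T_c,in)
ṁ_c = 6878.6 / [2.41 × (76.1 − 30.5)] = 62.592 kg/s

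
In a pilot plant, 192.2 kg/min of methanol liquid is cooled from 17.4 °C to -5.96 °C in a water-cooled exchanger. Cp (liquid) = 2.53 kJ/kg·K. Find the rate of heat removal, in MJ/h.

Q_c = 682 MJ/h

Q = ṁ·Cp·ΔT = 192.2 × 2.53 × (-5.96 − 17.4) = -11359 kJ/min
Converting: 11359 / 60 s = 189.32 kW
Cooling duty = 681.55 MJ/h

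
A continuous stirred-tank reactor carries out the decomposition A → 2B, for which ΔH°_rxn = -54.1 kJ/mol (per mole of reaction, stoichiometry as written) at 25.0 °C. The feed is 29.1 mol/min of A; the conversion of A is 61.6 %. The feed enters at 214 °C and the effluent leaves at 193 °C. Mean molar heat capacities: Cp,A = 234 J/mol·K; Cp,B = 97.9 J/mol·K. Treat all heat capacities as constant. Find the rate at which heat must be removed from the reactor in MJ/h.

Q_out = 73.7 MJ/h

Extent of reaction ξ = 0.616 × 29.1 = 17.926 mol/min
Reaction term: ξ·ΔH°_rxn = 17.926 × -54.1 = -969.77 kJ/min
Sensible, feed 214→25 °C: -1287 kJ/min
Outlet flows (mol/min): A 11.174, B 35.851
Sensible, products 25→193 °C: 1028.9 kJ/min
Q = ΔH = -1227.8 kJ/min = -20.464 kW
Heat removed = 73.669 MJ/h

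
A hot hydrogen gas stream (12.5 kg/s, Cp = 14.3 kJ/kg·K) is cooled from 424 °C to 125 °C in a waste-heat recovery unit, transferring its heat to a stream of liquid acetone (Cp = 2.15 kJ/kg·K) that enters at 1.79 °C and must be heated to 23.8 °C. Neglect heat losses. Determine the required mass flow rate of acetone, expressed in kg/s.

ṁ_c = 1130 kg/s

Heat released by hot stream: Q = 12.5 × 14.3 × (424 − 125) = 53446 kJ/s
Energy balance on cold side (adiabatic exchanger): Q = ṁ_c·Cp_c·(T_c,out − T_c,in)
ṁ_c = 53446 / [2.15 × (23.8 − 1.79)] = 1129.4 kg/s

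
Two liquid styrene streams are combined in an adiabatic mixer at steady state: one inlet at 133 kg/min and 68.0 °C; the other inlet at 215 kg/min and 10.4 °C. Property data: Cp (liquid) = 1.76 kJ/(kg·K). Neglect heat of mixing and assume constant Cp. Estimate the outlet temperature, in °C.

T_out = 32.4 °C

Adiabatic, steady state ⇒ Σ ṁᵢCp,ᵢ(T_out − Tᵢ) = 0
T_out = Σ ṁᵢCp,ᵢTᵢ / Σ ṁᵢCp,ᵢ
      = 19853 / 612.48 = 32.414 °C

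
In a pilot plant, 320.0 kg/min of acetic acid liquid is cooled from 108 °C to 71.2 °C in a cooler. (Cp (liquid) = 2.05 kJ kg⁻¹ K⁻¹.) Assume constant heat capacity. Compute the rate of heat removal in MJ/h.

Q_c = 1450 MJ/h

Q = ṁ·Cp·ΔT = 320.0 × 2.05 × (71.2 − 108) = -24141 kJ/min
Converting: 24141 / 60 s = 402.35 kW
Cooling duty = 1448.4 MJ/h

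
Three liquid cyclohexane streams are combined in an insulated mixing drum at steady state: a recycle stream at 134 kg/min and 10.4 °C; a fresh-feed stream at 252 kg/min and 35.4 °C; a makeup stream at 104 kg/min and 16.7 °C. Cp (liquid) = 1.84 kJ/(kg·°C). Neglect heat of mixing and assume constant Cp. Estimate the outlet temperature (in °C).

T_out = 24.6 °C

Energy balance with Q = 0: Σ ṁᵢCp,ᵢ(T_out − Tᵢ) = 0
T_out = Σ ṁᵢCp,ᵢTᵢ / Σ ṁᵢCp,ᵢ
      = 22174 / 901.6 = 24.594 °C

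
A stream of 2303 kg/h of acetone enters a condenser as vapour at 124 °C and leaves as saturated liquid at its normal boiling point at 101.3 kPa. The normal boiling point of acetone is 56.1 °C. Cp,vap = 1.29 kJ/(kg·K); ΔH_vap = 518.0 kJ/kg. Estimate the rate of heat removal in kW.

vapour 124→56.1 °C: -87.591 kJ/kg
condensation at 56.1 °C: -518 kJ/kg
Δh = -87.591 + -518 = -605.59 kJ/kg
Q = ṁ·Δh = 2303 kg/h × -605.59 kJ/kg = -1.3947e+06 kJ/h
|Q| = 387.41 kW

Q_c = 387 kW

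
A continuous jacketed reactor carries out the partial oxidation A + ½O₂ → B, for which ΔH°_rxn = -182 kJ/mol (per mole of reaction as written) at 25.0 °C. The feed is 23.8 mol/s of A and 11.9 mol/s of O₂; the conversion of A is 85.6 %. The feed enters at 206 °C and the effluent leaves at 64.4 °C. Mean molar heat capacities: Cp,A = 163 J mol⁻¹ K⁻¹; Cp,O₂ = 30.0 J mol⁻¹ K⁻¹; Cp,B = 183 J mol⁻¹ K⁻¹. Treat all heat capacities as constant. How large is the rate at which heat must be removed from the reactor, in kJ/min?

Extent of reaction ξ = 0.856 × 23.8 = 20.373 mol/s
Reaction term: ξ·ΔH°_rxn = 20.373 × -182 = -3707.8 kJ/s
Sensible, feed 206→25 °C: -766.79 kJ/s
Outlet flows (mol/s): A 3.4272, O₂ 1.7136, B 20.373
Sensible, products 25→64.4 °C: 170.93 kJ/s
Q = ΔH = -4303.7 kJ/s = -4303.7 kW
Heat removed = 258220 kJ/min

Q_out = 258000 kJ/min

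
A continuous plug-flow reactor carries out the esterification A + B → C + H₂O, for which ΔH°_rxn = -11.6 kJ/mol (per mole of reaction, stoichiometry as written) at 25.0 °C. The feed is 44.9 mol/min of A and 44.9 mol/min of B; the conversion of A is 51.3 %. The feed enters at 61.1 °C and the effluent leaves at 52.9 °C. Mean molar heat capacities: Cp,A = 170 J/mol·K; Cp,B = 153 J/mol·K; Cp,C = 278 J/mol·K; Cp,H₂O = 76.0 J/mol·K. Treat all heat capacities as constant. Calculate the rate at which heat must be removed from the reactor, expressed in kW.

Extent of reaction ξ = 0.513 × 44.9 = 23.034 mol/min
Reaction term: ξ·ΔH°_rxn = 23.034 × -11.6 = -267.19 kJ/min
Sensible, feed 61.1→25 °C: -523.55 kJ/min
Outlet flows (mol/min): A 21.866, B 21.866, C 23.034, H₂O 23.034
Sensible, products 25→52.9 °C: 424.55 kJ/min
Q = ΔH = -366.19 kJ/min = -6.1032 kW
Heat removed = 6.1032 kW

Q_out = 6.10 kW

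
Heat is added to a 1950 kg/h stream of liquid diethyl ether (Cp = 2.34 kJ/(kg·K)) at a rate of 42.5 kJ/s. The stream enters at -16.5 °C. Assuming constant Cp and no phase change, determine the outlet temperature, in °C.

T_out = 17.0 °C

Q = 42.5 kJ/s = 153000 kJ/h
ΔT = Q/(ṁ·Cp) = 153000/(1950×2.34) = 33.531 K
T_out = -16.5 + 33.531 = 17.031 °C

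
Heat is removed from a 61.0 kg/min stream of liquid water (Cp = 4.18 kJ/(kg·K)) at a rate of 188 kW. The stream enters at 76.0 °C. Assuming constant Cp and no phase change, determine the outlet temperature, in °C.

T_out = 31.8 °C

Q = 188 kW = 11280 kJ/min
ΔT = Q/(ṁ·Cp) = 11280/(61.0×4.18) = 44.239 K
T_out = 76.0 − 44.239 = 31.761 °C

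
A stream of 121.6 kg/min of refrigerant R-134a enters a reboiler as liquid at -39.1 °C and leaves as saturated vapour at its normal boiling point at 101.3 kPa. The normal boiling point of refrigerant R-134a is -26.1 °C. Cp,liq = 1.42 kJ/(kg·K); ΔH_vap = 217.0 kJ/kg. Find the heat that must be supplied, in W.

liquid -39.1→-26.1 °C: 18.46 kJ/kg
vaporisation at -26.1 °C: 217 kJ/kg
Δh = 18.46 + 217 = 235.46 kJ/kg
Q = ṁ·Δh = 121.6 kg/min × 235.46 kJ/kg = 28632 kJ/min
|Q| = 477.2 kW = 477200 W

Q = 477000 W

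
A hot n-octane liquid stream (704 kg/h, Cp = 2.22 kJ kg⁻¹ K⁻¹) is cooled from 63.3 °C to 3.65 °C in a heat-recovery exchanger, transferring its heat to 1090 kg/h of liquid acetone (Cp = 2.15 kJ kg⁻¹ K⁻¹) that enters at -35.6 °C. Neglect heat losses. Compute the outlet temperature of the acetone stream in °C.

T_c,out = 4.18 °C

Heat released by hot stream: Q = 704 × 2.22 × (63.3 − 3.65) = 93226 kJ/h
Energy balance on cold side (adiabatic exchanger): Q = ṁ_c·Cp_c·(T_c,out − T_c,in)
T_c,out = -35.6 + 93226/(1090 × 2.15) = 4.1806 °C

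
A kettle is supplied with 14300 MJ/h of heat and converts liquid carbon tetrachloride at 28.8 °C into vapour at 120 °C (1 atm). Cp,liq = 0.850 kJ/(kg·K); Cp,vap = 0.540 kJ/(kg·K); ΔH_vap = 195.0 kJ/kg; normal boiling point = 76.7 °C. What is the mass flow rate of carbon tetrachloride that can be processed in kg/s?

ṁ = 15.3 kg/s

Δh = 0.850×(76.7−28.8) + 195.0 + 0.540×(120−76.7) = 259.1 kJ/kg
Q = 14300 MJ/h = 3972.2 kJ/s = 3972.2 kJ/s
ṁ = Q/Δh = 3972.2 / 259.1 = 15.331 kg/s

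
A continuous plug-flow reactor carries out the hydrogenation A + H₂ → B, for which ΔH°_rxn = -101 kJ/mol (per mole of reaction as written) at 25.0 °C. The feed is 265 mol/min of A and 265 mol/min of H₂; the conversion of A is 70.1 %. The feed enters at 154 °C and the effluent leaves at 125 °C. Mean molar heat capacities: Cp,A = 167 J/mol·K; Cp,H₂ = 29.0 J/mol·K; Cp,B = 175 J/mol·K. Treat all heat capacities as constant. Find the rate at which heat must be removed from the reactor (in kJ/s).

Q_out = 344 kJ/s

Extent of reaction ξ = 0.701 × 265 = 185.76 mol/min
Reaction term: ξ·ΔH°_rxn = 185.76 × -101 = -18762 kJ/min
Sensible, feed 154→25 °C: -6700.3 kJ/min
Outlet flows (mol/min): A 79.235, H₂ 79.235, B 185.76
Sensible, products 25→125 °C: 4803.9 kJ/min
Q = ΔH = -20659 kJ/min = -344.31 kW
Heat removed = 344.31 kJ/s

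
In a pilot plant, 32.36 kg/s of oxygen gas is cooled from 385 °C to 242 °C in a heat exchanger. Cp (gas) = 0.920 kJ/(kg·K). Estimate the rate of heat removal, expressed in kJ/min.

Q_c = 255000 kJ/min

Q = ṁ·Cp·ΔT = 32.36 × 0.920 × (242 − 385) = -4257.3 kJ/s
Cooling duty = 255440 kJ/min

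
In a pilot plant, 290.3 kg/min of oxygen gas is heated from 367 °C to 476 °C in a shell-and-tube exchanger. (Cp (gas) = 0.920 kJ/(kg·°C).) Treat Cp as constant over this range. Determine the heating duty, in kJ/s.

Q = 485 kJ/s

Q = ṁ·Cp·ΔT = 290.3 × 0.920 × (476 − 367) = 29111 kJ/min
Converting: 29111 / 60 s = 485.19 kW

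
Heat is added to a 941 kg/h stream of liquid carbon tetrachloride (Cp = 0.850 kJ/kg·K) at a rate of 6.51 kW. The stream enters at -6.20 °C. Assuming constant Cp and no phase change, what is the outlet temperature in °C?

Q = 6.51 kW = 23436 kJ/h
ΔT = Q/(ṁ·Cp) = 23436/(941×0.850) = 29.3 K
T_out = -6.20 + 29.3 = 23.1 °C

T_out = 23.1 °C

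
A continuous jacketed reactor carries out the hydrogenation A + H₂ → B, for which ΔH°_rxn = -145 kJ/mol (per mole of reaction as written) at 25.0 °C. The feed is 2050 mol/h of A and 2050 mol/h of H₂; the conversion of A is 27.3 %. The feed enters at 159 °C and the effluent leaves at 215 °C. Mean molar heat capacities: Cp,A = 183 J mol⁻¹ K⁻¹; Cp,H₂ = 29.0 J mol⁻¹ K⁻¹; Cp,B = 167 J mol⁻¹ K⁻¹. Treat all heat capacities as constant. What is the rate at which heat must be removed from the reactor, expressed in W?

Q_out = 17100 W

Extent of reaction ξ = 0.273 × 2050 = 559.65 mol/h
Reaction term: ξ·ΔH°_rxn = 559.65 × -145 = -81149 kJ/h
Sensible, feed 159→25 °C: -58236 kJ/h
Outlet flows (mol/h): A 1490.3, H₂ 1490.3, B 559.65
Sensible, products 25→215 °C: 77789 kJ/h
Q = ΔH = -61597 kJ/h = -17.11 kW
Heat removed = 17110 W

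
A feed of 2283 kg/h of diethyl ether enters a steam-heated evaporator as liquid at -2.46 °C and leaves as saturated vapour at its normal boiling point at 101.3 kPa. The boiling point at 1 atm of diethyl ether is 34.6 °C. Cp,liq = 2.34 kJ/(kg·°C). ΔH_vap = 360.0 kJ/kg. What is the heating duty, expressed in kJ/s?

liquid -2.46→34.6 °C: 86.72 kJ/kg
vaporisation at 34.6 °C: 360 kJ/kg
Δh = 86.72 + 360 = 446.72 kJ/kg
Q = ṁ·Δh = 2283 kg/h × 446.72 kJ/kg = 1.0199e+06 kJ/h
|Q| = 283.3 kW

Q = 283 kJ/s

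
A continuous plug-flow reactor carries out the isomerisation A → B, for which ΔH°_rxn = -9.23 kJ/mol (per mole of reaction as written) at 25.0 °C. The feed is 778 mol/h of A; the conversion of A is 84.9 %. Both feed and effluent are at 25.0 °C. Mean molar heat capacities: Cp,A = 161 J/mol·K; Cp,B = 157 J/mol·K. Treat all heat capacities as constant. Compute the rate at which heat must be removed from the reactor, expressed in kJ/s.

Q_out = 1.69 kJ/s

Extent of reaction ξ = 0.849 × 778 = 660.52 mol/h
Reaction term: ξ·ΔH°_rxn = 660.52 × -9.23 = -6096.6 kJ/h
Q = ΔH = -6096.6 kJ/h = -1.6935 kW
Heat removed = 1.6935 kJ/s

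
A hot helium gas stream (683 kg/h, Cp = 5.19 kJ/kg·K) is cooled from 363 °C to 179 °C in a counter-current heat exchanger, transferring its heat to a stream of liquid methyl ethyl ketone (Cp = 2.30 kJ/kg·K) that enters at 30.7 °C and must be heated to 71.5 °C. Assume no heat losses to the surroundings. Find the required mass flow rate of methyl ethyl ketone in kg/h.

Heat released by hot stream: Q = 683 × 5.19 × (363 − 179) = 652240 kJ/h
Energy balance on cold side (adiabatic exchanger): Q = ṁ_c·Cp_c·(T_c,out − T_c,in)
ṁ_c = 652240 / [2.30 × (71.5 − 30.7)] = 6950.5 kg/h

ṁ_c = 6950 kg/h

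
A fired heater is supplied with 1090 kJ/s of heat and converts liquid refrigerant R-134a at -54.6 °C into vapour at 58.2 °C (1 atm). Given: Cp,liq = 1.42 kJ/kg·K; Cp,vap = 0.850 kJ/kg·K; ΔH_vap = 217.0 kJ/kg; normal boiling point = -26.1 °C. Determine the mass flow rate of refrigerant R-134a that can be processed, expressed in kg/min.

ṁ = 199 kg/min

Δh = 1.42×(-26.1−-54.6) + 217.0 + 0.850×(58.2−-26.1) = 329.12 kJ/kg
Q = 1090 kJ/s = 1090 kJ/s = 65400 kJ/min
ṁ = Q/Δh = 65400 / 329.12 = 198.71 kg/min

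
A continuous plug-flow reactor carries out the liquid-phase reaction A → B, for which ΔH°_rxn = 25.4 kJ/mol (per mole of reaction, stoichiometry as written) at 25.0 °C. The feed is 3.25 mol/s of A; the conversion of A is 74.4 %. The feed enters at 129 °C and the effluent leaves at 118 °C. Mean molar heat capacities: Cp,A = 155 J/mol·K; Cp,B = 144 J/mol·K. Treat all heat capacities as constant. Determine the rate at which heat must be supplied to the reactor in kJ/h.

Extent of reaction ξ = 0.744 × 3.25 = 2.418 mol/s
Reaction term: ξ·ΔH°_rxn = 2.418 × 25.4 = 61.417 kJ/s
Sensible, feed 129→25 °C: -52.39 kJ/s
Outlet flows (mol/s): A 0.832, B 2.418
Sensible, products 25→118 °C: 44.375 kJ/s
Q = ΔH = 53.402 kJ/s = 53.402 kW
Heat supplied = 192250 kJ/h

Q_in = 192000 kJ/h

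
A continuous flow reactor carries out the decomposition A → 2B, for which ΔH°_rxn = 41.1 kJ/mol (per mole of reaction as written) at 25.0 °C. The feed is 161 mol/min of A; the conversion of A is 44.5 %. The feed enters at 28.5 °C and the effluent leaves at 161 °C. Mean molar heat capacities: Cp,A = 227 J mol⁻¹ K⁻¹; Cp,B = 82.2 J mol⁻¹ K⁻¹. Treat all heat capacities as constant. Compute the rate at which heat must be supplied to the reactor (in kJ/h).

Extent of reaction ξ = 0.445 × 161 = 71.645 mol/min
Reaction term: ξ·ΔH°_rxn = 71.645 × 41.1 = 2944.6 kJ/min
Sensible, feed 28.5→25 °C: -127.91 kJ/min
Outlet flows (mol/min): A 89.355, B 143.29
Sensible, products 25→161 °C: 4360.4 kJ/min
Q = ΔH = 7177.1 kJ/min = 119.62 kW
Heat supplied = 430630 kJ/h

Q_in = 431000 kJ/h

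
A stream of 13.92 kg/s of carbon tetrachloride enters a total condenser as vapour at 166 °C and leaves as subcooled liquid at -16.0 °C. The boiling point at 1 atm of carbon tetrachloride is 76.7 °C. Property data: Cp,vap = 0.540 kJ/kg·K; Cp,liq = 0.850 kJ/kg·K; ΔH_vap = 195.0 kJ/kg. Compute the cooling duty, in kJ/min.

vapour 166→76.7 °C: -48.222 kJ/kg
condensation at 76.7 °C: -195 kJ/kg
liquid 76.7→-16.0 °C: -78.795 kJ/kg
Δh = -48.222 + -195 + -78.795 = -322.02 kJ/kg
Q = ṁ·Δh = 13.92 kg/s × -322.02 kJ/kg = -4482.5 kJ/s
|Q| = 4482.5 kW = 268950 kJ/min

Q_c = 269000 kJ/min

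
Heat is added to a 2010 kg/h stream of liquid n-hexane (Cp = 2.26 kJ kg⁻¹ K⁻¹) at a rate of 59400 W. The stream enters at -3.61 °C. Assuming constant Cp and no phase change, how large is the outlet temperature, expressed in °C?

T_out = 43.5 °C

Q = 59400 W = 213840 kJ/h
ΔT = Q/(ṁ·Cp) = 213840/(2010×2.26) = 47.074 K
T_out = -3.61 + 47.074 = 43.464 °C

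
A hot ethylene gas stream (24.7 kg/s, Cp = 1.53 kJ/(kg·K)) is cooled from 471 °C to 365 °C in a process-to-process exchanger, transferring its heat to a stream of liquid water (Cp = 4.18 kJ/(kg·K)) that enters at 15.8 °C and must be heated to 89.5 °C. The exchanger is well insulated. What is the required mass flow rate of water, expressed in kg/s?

Heat released by hot stream: Q = 24.7 × 1.53 × (471 − 365) = 4005.8 kJ/s
Energy balance on cold side (adiabatic exchanger): Q = ṁ_c·Cp_c·(T_c,out − T_c,in)
ṁ_c = 4005.8 / [4.18 × (89.5 − 15.8)] = 13.003 kg/s

ṁ_c = 13.0 kg/s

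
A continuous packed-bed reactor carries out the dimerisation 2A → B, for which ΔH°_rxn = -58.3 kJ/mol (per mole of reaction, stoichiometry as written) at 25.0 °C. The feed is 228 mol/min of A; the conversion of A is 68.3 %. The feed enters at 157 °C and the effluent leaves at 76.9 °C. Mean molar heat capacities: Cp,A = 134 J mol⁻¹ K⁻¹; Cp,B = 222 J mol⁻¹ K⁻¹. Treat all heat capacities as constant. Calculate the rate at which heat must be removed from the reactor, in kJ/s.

Q_out = 120 kJ/s

Extent of reaction ξ = 0.683 × 228 / 2 = 77.862 mol/min
Reaction term: ξ·ΔH°_rxn = 77.862 × -58.3 = -4539.4 kJ/min
Sensible, feed 157→25 °C: -4032.9 kJ/min
Outlet flows (mol/min): A 72.276, B 77.862
Sensible, products 25→76.9 °C: 1399.8 kJ/min
Q = ΔH = -7172.5 kJ/min = -119.54 kW
Heat removed = 119.54 kJ/s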